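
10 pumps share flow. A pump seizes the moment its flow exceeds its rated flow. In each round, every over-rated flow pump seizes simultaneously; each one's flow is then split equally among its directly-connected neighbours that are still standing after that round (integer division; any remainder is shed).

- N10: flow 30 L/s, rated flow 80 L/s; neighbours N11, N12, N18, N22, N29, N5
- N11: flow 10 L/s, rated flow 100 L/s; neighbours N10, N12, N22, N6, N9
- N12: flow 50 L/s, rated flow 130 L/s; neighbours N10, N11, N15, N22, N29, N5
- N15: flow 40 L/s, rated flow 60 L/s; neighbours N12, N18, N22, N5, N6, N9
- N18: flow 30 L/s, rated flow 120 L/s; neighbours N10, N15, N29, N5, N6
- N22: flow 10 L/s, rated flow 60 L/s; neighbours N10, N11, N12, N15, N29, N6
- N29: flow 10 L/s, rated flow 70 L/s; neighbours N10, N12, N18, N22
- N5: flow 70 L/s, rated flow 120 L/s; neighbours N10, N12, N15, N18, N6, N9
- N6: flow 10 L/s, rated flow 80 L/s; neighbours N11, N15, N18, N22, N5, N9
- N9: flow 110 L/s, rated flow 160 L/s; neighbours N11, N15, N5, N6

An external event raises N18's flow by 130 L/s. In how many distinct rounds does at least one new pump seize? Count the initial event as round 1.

Round 1 — N18 at 160 > 120. N18 seizes.
  N18 sheds 160 L/s to N10, N15, N29, N5, N6: 32 each.
    N10: 30+32 = 62 ≤ 80
    N15: 40+32 = 72 > 60
    N29: 10+32 = 42 ≤ 70
    N5: 70+32 = 102 ≤ 120
    N6: 10+32 = 42 ≤ 80
Round 2 — N15 seizes.
  N15 sheds 72 L/s to N12, N22, N5, N6, N9: 14 each (2 lost).
    N12: 50+14 = 64 ≤ 130
    N22: 10+14 = 24 ≤ 60
    N5: 102+14 = 116 ≤ 120
    N6: 42+14 = 56 ≤ 80
    N9: 110+14 = 124 ≤ 160
No further seizures.

2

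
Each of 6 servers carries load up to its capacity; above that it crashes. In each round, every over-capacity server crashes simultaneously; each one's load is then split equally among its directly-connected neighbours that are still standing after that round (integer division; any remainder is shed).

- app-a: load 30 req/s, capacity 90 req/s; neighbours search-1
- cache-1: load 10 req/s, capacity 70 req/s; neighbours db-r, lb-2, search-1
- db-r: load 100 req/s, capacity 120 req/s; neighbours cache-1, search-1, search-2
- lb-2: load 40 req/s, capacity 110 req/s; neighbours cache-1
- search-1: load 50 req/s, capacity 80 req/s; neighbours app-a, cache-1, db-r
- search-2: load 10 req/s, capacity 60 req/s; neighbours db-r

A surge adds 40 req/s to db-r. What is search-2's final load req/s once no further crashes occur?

Round 1 — db-r at 140 > 120. db-r crashes.
  db-r sheds 140 req/s to cache-1, search-1, search-2: 46 each (2 lost).
    cache-1: 10+46 = 56 ≤ 70
    search-1: 50+46 = 96 > 80
    search-2: 10+46 = 56 ≤ 60
Round 2 — search-1 crashes.
  search-1 sheds 96 req/s to app-a, cache-1: 48 each.
    app-a: 30+48 = 78 ≤ 90
    cache-1: 56+48 = 104 > 70
Round 3 — cache-1 crashes.
  cache-1 sheds 104 req/s to lb-2: 104 each.
    lb-2: 40+104 = 144 > 110
Round 4 — lb-2 crashes.
  lb-2 sheds 144 req/s: no online neighbours, lost.
No further crashes.

56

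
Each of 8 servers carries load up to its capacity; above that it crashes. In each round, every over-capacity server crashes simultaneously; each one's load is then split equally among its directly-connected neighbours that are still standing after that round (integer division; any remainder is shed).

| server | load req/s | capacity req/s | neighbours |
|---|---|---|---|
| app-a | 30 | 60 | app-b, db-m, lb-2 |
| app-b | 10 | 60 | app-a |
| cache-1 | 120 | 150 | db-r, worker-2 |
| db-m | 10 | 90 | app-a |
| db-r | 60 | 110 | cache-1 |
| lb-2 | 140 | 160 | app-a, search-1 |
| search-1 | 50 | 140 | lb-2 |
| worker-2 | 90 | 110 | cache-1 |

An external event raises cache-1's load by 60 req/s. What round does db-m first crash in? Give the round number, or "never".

Round 1 — cache-1 at 180 > 150. cache-1 crashes.
  cache-1 sheds 180 req/s to db-r, worker-2: 90 each.
    db-r: 60+90 = 150 > 110
    worker-2: 90+90 = 180 > 110
Round 2 — db-r, worker-2 crash.
  db-r sheds 150 req/s: no online neighbours, lost.
  worker-2 sheds 180 req/s: no online neighbours, lost.
No further crashes.

never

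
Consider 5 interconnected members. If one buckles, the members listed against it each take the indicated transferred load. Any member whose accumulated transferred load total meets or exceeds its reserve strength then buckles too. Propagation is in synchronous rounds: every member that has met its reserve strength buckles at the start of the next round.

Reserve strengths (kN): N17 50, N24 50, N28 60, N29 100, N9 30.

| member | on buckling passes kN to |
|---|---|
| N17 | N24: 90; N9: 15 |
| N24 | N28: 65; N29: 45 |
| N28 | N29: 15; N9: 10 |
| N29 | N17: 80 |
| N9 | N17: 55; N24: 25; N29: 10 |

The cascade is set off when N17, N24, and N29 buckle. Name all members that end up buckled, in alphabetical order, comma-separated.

Round 1 — N17, N24, N29 buckle (initial).
  N28: +65 → 65 ≥ 60
  N9: +15 → 15 < 30
Round 2 — N28 buckles.
  N9: +10 → 25 < 30
No further bucklings.

N17, N24, N28, N29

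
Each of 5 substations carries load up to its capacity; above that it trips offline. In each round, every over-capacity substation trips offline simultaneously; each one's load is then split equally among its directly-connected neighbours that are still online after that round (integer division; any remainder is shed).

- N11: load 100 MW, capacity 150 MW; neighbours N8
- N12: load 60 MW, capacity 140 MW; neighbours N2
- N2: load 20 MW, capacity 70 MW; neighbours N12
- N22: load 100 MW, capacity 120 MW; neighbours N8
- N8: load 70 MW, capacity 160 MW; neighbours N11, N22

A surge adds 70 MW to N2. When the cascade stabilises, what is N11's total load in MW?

100

Round 1 — N2 at 90 > 70. N2 trips offline.
  N2 sheds 90 MW to N12: 90 each.
    N12: 60+90 = 150 > 140
Round 2 — N12 trips offline.
  N12 sheds 150 MW: no online neighbours, lost.
No further trips.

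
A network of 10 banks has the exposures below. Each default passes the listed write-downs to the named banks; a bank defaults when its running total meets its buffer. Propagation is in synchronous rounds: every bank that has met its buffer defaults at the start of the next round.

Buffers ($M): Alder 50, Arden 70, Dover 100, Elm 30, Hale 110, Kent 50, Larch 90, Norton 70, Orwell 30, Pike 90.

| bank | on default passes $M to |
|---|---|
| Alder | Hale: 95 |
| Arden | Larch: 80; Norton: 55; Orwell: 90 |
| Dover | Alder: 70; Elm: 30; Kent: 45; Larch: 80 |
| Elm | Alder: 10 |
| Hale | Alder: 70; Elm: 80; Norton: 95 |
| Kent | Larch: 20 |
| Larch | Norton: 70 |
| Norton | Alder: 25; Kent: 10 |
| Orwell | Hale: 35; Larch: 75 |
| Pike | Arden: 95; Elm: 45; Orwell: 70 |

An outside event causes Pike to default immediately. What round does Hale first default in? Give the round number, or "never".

never

Round 1 — Pike defaults (initial).
  Arden: +95 → 95 ≥ 70
  Elm: +45 → 45 ≥ 30
  Orwell: +70 → 70 ≥ 30
Round 2 — Arden, Elm, Orwell default.
  Alder: +10 → 10 < 50
  Hale: +35 → 35 < 110
  Larch: +80+75 → 155 ≥ 90
  Norton: +55 → 55 < 70
Round 3 — Larch defaults.
  Norton: +70 → 125 ≥ 70
Round 4 — Norton defaults.
  Alder: +25 → 35 < 50
  Kent: +10 → 10 < 50
No further defaults.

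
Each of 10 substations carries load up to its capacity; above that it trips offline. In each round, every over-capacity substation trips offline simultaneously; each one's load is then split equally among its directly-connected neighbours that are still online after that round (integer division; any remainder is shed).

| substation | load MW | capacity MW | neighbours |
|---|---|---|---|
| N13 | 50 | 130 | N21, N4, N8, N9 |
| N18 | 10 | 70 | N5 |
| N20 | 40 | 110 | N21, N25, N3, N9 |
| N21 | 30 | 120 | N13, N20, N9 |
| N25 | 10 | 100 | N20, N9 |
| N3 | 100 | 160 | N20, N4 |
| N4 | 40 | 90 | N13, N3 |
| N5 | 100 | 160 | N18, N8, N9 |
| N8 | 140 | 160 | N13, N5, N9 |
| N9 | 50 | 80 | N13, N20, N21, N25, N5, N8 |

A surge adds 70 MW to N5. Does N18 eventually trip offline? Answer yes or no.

Round 1 — N5 at 170 > 160. N5 trips offline.
  N5 sheds 170 MW to N18, N8, N9: 56 each (2 lost).
    N18: 10+56 = 66 ≤ 70
    N8: 140+56 = 196 > 160
    N9: 50+56 = 106 > 80
Round 2 — N8, N9 trip offline.
  N8 sheds 196 MW to N13: 196 each.
    N13: 50+196 = 246 > 130
  N9 sheds 106 MW to N13, N20, N21, N25: 26 each (2 lost).
    N13: 246+26 = 272 > 130
    N20: 40+26 = 66 ≤ 110
    N21: 30+26 = 56 ≤ 120
    N25: 10+26 = 36 ≤ 100
Round 3 — N13 trips offline.
  N13 sheds 272 MW to N21, N4: 136 each.
    N21: 56+136 = 192 > 120
    N4: 40+136 = 176 > 90
Round 4 — N21, N4 trip offline.
  N21 sheds 192 MW to N20: 192 each.
    N20: 66+192 = 258 > 110
  N4 sheds 176 MW to N3: 176 each.
    N3: 100+176 = 276 > 160
Round 5 — N20, N3 trip offline.
  N20 sheds 258 MW to N25: 258 each.
    N25: 36+258 = 294 > 100
  N3 sheds 276 MW: no online neighbours, lost.
Round 6 — N25 trips offline.
  N25 sheds 294 MW: no online neighbours, lost.
No further trips.

no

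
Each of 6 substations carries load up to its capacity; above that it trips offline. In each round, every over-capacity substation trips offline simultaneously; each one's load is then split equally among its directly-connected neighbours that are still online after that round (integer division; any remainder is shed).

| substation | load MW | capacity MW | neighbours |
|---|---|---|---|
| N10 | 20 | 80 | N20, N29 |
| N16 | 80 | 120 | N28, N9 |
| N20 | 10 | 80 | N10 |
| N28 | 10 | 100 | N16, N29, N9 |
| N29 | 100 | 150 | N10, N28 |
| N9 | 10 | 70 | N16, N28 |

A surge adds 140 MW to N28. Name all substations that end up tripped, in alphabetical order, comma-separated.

Round 1 — N28 at 150 > 100. N28 trips offline.
  N28 sheds 150 MW to N16, N29, N9: 50 each.
    N16: 80+50 = 130 > 120
    N29: 100+50 = 150 ≤ 150
    N9: 10+50 = 60 ≤ 70
Round 2 — N16 trips offline.
  N16 sheds 130 MW to N9: 130 each.
    N9: 60+130 = 190 > 70
Round 3 — N9 trips offline.
  N9 sheds 190 MW: no online neighbours, lost.
No further trips.

N16, N28, N9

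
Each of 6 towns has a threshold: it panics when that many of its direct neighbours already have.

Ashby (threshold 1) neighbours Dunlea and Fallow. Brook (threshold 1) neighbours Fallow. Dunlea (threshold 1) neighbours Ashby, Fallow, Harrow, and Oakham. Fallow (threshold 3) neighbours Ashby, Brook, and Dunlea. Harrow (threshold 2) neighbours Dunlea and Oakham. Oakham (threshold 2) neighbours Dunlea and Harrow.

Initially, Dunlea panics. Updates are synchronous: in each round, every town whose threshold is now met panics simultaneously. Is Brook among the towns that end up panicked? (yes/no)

no

Round 1 — Dunlea panics (initial).
Round 2 — checking thresholds:
  Ashby: 1 of 2 neighbours ≥ 1, panics.
  Fallow: 1 of 3 neighbours < 3, holds.
  Harrow: 1 of 2 neighbours < 2, holds.
  Oakham: 1 of 2 neighbours < 2, holds.
Round 3 — no new panics; cascade stops.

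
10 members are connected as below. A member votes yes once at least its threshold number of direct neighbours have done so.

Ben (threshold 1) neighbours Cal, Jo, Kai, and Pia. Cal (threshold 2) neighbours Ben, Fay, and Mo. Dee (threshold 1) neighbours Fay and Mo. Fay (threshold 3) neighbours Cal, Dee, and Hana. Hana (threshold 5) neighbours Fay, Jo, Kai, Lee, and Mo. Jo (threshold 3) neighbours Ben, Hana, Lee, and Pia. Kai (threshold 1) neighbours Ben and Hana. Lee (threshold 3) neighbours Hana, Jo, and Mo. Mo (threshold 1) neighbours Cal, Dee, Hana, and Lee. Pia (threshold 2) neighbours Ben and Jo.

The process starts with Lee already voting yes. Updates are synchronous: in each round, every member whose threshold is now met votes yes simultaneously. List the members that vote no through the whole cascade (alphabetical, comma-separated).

Round 1 — Lee votes yes (initial).
Round 2 — checking thresholds:
  Hana: 1 of 5 neighbours < 5, holds.
  Jo: 1 of 4 neighbours < 3, holds.
  Mo: 1 of 4 neighbours ≥ 1, votes yes.
Round 3 — checking thresholds:
  Cal: 1 of 3 neighbours < 2, holds.
  Dee: 1 of 2 neighbours ≥ 1, votes yes.
  Hana: 2 of 5 neighbours < 5, holds.
  Jo: 1 of 4 neighbours < 3, holds.
Round 4 — no new yes votes; cascade stops.

Ben, Cal, Fay, Hana, Jo, Kai, Pia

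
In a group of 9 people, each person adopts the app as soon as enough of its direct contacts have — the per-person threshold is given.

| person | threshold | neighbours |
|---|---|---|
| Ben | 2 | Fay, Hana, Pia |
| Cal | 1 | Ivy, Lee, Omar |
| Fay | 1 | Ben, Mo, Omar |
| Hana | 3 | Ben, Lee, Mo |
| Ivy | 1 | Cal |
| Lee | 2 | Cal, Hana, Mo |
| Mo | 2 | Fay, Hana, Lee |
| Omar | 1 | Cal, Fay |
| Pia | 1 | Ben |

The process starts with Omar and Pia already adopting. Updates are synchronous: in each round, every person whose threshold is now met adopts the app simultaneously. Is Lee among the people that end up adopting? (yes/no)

Round 1 — Omar, Pia adopt the app (initial).
Round 2 — checking thresholds:
  Ben: 1 of 3 neighbours < 2, below threshold.
  Cal: 1 of 3 neighbours ≥ 1, adopts the app.
  Fay: 1 of 3 neighbours ≥ 1, adopts the app.
Round 3 — checking thresholds:
  Ben: 2 of 3 neighbours ≥ 2, adopts the app.
  Ivy: 1 of 1 neighbours ≥ 1, adopts the app.
  Lee: 1 of 3 neighbours < 2, below threshold.
  Mo: 1 of 3 neighbours < 2, below threshold.
Round 4 — no new adoptions; cascade stops.

no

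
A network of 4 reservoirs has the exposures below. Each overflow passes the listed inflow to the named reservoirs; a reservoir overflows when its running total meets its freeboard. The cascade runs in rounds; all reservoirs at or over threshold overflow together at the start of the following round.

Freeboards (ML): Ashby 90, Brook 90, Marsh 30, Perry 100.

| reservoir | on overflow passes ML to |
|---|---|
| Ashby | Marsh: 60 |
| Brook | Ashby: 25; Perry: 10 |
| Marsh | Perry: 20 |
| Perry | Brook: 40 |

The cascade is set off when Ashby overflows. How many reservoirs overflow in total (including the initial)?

Round 1 — Ashby overflows (initial).
  Marsh: +60 → 60 ≥ 30
Round 2 — Marsh overflows.
  Perry: +20 → 20 < 100
No further overflows.

2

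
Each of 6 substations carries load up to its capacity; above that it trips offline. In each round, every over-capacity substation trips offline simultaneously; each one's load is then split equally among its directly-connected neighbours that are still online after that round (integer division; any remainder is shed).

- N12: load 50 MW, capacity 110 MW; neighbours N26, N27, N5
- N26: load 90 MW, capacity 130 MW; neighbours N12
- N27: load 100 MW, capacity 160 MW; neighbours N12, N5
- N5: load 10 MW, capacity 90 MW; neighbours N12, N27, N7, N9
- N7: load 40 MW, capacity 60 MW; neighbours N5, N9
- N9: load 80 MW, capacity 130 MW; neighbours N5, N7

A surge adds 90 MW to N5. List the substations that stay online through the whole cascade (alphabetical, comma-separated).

N12, N26, N27

Round 1 — N5 at 100 > 90. N5 trips offline.
  N5 sheds 100 MW to N12, N27, N7, N9: 25 each.
    N12: 50+25 = 75 ≤ 110
    N27: 100+25 = 125 ≤ 160
    N7: 40+25 = 65 > 60
    N9: 80+25 = 105 ≤ 130
Round 2 — N7 trips offline.
  N7 sheds 65 MW to N9: 65 each.
    N9: 105+65 = 170 > 130
Round 3 — N9 trips offline.
  N9 sheds 170 MW: no online neighbours, lost.
No further trips.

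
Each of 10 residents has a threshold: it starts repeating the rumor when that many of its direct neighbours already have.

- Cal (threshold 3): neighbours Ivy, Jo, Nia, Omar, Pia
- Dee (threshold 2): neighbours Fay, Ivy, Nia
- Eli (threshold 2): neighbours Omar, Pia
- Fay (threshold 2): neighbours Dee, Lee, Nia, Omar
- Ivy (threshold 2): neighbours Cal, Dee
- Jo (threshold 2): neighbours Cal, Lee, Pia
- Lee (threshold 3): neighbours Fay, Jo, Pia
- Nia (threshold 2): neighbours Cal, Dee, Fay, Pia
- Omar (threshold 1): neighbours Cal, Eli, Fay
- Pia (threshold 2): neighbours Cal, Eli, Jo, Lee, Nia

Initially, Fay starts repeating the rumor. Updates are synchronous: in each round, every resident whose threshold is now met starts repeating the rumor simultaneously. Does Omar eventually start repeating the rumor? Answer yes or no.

yes

Round 1 — Fay starts repeating the rumor (initial).
Round 2 — checking thresholds:
  Dee: 1 of 3 neighbours < 2, holds.
  Lee: 1 of 3 neighbours < 3, holds.
  Nia: 1 of 4 neighbours < 2, holds.
  Omar: 1 of 3 neighbours ≥ 1, starts repeating the rumor.
Round 3 — no new spreads; cascade stops.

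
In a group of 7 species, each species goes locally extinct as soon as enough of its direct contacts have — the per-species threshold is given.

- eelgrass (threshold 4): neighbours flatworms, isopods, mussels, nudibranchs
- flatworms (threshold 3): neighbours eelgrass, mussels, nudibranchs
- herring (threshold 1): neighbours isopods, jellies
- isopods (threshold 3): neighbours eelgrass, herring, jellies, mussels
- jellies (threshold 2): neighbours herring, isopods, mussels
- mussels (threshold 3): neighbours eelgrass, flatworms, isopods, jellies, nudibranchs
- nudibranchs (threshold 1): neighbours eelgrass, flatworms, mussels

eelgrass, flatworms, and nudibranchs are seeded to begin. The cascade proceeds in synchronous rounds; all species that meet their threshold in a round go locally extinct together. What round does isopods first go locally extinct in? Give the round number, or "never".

Round 1 — eelgrass, flatworms, nudibranchs go locally extinct (initial).
Round 2 — checking thresholds:
  isopods: 1 of 4 neighbours < 3, holds.
  mussels: 3 of 5 neighbours ≥ 3, goes locally extinct.
Round 3 — no new extinctions; cascade stops.

never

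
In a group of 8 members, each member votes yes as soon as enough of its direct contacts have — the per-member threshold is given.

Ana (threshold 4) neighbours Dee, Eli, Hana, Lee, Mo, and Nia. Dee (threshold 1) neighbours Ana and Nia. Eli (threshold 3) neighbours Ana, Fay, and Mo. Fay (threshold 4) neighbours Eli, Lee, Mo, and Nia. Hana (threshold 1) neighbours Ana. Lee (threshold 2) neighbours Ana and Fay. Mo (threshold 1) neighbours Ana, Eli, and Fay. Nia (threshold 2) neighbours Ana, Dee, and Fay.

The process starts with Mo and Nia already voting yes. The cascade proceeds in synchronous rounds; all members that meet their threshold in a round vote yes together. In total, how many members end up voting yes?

3

Round 1 — Mo, Nia vote yes (initial).
Round 2 — checking thresholds:
  Ana: 2 of 6 neighbours < 4, not yet.
  Dee: 1 of 2 neighbours ≥ 1, votes yes.
  Eli: 1 of 3 neighbours < 3, not yet.
  Fay: 2 of 4 neighbours < 4, not yet.
Round 3 — no new yes votes; cascade stops.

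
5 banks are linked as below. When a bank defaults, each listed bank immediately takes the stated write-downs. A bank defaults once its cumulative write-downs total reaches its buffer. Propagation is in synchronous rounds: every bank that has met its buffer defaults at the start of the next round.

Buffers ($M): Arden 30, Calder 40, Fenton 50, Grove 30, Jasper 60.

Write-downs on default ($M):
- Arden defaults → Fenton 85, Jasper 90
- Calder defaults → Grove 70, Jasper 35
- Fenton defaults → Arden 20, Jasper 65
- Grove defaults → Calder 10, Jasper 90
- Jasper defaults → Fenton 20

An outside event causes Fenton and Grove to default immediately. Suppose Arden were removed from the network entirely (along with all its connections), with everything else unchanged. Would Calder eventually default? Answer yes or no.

With Arden removed:
Round 1 — Fenton, Grove default (initial).
  Calder: +10 → 10 < 40
  Jasper: +65+90 → 155 ≥ 60
Round 2 — Jasper defaults.
No further defaults.

no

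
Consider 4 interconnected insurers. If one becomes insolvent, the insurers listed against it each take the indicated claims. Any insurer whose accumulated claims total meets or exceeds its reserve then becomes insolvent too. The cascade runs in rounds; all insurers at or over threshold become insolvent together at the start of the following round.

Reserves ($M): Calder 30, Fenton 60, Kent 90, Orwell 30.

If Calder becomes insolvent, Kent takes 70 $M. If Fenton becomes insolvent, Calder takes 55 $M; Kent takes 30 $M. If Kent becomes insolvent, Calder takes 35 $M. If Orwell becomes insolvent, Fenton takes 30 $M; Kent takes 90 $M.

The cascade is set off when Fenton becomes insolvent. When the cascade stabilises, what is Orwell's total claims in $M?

0

Round 1 — Fenton becomes insolvent (initial).
  Calder: +55 → 55 ≥ 30
  Kent: +30 → 30 < 90
Round 2 — Calder becomes insolvent.
  Kent: +70 → 100 ≥ 90
Round 3 — Kent becomes insolvent.
No further insolvencies.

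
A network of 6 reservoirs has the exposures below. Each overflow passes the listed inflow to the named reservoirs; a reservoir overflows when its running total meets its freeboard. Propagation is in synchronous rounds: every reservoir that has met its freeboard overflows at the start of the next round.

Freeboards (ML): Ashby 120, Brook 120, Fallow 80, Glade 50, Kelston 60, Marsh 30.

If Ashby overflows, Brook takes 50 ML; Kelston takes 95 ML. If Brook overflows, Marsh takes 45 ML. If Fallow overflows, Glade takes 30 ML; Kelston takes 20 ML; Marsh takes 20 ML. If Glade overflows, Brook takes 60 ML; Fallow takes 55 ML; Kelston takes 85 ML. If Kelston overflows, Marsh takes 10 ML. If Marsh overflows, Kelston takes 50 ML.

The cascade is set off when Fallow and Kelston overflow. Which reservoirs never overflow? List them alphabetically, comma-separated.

Ashby, Brook, Glade

Round 1 — Fallow, Kelston overflow (initial).
  Glade: +30 → 30 < 50
  Marsh: +20+10 → 30 ≥ 30
Round 2 — Marsh overflows.
No further overflows.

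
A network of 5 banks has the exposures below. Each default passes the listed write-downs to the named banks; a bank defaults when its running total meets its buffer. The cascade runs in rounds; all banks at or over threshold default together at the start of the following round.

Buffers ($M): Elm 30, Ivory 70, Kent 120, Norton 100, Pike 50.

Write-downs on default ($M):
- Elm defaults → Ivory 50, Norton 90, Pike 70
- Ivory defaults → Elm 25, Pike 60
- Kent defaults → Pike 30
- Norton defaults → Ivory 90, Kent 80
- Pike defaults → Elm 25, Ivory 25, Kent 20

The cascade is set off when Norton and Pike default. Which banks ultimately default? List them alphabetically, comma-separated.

Elm, Ivory, Norton, Pike

Round 1 — Norton, Pike default (initial).
  Elm: +25 → 25 < 30
  Ivory: +90+25 → 115 ≥ 70
  Kent: +80+20 → 100 < 120
Round 2 — Ivory defaults.
  Elm: +25 → 50 ≥ 30
Round 3 — Elm defaults.
No further defaults.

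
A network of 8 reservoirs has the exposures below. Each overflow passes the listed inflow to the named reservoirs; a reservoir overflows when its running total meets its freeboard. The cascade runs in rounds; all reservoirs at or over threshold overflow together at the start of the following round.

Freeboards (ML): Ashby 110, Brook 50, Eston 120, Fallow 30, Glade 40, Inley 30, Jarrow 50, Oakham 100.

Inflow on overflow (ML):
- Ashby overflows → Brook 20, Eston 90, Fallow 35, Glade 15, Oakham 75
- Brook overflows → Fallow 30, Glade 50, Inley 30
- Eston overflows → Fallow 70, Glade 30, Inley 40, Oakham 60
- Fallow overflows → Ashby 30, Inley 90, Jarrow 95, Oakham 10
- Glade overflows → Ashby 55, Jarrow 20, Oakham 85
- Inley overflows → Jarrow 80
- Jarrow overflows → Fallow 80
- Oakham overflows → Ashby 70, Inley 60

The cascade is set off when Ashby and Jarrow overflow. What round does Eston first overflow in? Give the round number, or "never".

never

Round 1 — Ashby, Jarrow overflow (initial).
  Brook: +20 → 20 < 50
  Eston: +90 → 90 < 120
  Fallow: +35+80 → 115 ≥ 30
  Glade: +15 → 15 < 40
  Oakham: +75 → 75 < 100
Round 2 — Fallow overflows.
  Inley: +90 → 90 ≥ 30
  Oakham: +10 → 85 < 100
Round 3 — Inley overflows.
No further overflows.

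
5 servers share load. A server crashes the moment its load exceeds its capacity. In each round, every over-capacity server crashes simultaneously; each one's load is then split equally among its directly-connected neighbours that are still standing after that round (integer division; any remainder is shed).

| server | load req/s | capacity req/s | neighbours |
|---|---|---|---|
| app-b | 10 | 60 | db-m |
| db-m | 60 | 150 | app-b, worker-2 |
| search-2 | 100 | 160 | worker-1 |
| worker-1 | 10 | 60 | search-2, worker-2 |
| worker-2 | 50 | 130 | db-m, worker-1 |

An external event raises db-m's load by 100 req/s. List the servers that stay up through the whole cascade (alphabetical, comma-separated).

search-2, worker-1, worker-2

Round 1 — db-m at 160 > 150. db-m crashes.
  db-m sheds 160 req/s to app-b, worker-2: 80 each.
    app-b: 10+80 = 90 > 60
    worker-2: 50+80 = 130 ≤ 130
Round 2 — app-b crashes.
  app-b sheds 90 req/s: no online neighbours, lost.
No further crashes.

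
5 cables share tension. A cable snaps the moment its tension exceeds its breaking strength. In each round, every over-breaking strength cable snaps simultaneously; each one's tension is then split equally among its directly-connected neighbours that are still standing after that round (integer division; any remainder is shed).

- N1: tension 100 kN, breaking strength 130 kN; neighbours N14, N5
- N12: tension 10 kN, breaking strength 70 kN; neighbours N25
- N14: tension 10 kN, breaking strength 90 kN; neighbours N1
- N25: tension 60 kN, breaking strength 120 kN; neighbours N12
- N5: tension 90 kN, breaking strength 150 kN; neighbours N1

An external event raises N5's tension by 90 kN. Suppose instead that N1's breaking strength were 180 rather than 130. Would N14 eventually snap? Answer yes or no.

yes

With N1's breaking strength at 180:
Round 1 — N5 at 180 > 150. N5 snaps.
  N5 sheds 180 kN to N1: 180 each.
    N1: 100+180 = 280 > 180
Round 2 — N1 snaps.
  N1 sheds 280 kN to N14: 280 each.
    N14: 10+280 = 290 > 90
Round 3 — N14 snaps.
  N14 sheds 290 kN: no online neighbours, lost.
No further breaks.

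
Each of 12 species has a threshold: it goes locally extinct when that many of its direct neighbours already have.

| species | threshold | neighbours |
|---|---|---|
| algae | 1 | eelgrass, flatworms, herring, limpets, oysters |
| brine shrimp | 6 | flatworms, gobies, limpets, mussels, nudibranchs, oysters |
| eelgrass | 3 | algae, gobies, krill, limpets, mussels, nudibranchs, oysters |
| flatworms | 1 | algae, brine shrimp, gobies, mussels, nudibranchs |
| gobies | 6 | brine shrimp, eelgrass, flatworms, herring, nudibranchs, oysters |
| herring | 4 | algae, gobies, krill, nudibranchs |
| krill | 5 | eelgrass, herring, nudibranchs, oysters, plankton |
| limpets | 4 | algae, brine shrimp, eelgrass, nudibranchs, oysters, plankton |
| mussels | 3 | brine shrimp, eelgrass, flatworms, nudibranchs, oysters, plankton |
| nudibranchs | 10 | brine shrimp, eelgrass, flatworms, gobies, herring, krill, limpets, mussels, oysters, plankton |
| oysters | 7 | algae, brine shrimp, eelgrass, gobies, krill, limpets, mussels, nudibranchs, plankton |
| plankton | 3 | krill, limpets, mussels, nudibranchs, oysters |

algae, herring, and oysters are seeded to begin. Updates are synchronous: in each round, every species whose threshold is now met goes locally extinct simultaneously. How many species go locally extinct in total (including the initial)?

Round 1 — algae, herring, oysters go locally extinct (initial).
Round 2 — checking thresholds:
  brine shrimp: 1 of 6 neighbours < 6, not yet.
  eelgrass: 2 of 7 neighbours < 3, not yet.
  flatworms: 1 of 5 neighbours ≥ 1, goes locally extinct.
  gobies: 2 of 6 neighbours < 6, not yet.
  krill: 2 of 5 neighbours < 5, not yet.
  limpets: 2 of 6 neighbours < 4, not yet.
  mussels: 1 of 6 neighbours < 3, not yet.
  nudibranchs: 2 of 10 neighbours < 10, not yet.
  plankton: 1 of 5 neighbours < 3, not yet.
Round 3 — no new extinctions; cascade stops.

4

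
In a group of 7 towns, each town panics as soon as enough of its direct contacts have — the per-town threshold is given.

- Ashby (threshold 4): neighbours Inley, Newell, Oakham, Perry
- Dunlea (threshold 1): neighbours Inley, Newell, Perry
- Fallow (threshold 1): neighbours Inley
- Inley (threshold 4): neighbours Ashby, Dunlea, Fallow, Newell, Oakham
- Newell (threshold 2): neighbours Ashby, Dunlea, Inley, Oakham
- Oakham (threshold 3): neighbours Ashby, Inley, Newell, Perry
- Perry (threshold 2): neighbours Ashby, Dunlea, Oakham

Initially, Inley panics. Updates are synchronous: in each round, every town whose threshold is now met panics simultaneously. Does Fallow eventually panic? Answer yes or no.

yes

Round 1 — Inley panics (initial).
Round 2 — checking thresholds:
  Ashby: 1 of 4 neighbours < 4, below threshold.
  Dunlea: 1 of 3 neighbours ≥ 1, panics.
  Fallow: 1 of 1 neighbours ≥ 1, panics.
  Newell: 1 of 4 neighbours < 2, below threshold.
  Oakham: 1 of 4 neighbours < 3, below threshold.
Round 3 — checking thresholds:
  Ashby: 1 of 4 neighbours < 4, below threshold.
  Newell: 2 of 4 neighbours ≥ 2, panics.
  Oakham: 1 of 4 neighbours < 3, below threshold.
  Perry: 1 of 3 neighbours < 2, below threshold.
Round 4 — no new panics; cascade stops.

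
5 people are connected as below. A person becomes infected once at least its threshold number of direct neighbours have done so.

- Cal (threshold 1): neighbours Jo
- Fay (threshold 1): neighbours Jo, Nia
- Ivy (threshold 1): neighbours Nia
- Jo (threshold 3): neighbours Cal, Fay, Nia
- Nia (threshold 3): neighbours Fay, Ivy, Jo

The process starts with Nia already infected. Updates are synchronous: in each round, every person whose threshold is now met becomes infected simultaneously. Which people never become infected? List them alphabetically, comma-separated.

Cal, Jo

Round 1 — Nia becomes infected (initial).
Round 2 — checking thresholds:
  Fay: 1 of 2 neighbours ≥ 1, becomes infected.
  Ivy: 1 of 1 neighbours ≥ 1, becomes infected.
  Jo: 1 of 3 neighbours < 3, holds.
Round 3 — no new infections; cascade stops.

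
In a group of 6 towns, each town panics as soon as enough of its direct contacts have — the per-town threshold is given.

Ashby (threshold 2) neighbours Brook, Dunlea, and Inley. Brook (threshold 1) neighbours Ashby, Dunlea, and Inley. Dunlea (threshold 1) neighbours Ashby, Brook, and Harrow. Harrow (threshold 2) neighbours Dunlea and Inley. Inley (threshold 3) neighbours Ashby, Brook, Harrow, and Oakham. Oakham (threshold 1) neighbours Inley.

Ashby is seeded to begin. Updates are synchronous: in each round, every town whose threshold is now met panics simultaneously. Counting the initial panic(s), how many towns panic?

Round 1 — Ashby panics (initial).
Round 2 — checking thresholds:
  Brook: 1 of 3 neighbours ≥ 1, panics.
  Dunlea: 1 of 3 neighbours ≥ 1, panics.
  Inley: 1 of 4 neighbours < 3, holds.
Round 3 — no new panics; cascade stops.

3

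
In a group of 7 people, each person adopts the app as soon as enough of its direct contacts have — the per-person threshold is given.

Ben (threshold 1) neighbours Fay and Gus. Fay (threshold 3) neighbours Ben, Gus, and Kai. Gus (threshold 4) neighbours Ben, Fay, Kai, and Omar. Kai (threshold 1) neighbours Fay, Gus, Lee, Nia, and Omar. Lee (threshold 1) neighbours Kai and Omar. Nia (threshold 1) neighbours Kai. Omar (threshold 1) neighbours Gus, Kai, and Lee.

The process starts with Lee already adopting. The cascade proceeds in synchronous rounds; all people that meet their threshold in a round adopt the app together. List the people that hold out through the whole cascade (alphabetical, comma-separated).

Ben, Fay, Gus

Round 1 — Lee adopts the app (initial).
Round 2 — checking thresholds:
  Kai: 1 of 5 neighbours ≥ 1, adopts the app.
  Omar: 1 of 3 neighbours ≥ 1, adopts the app.
Round 3 — checking thresholds:
  Fay: 1 of 3 neighbours < 3, below threshold.
  Gus: 2 of 4 neighbours < 4, below threshold.
  Nia: 1 of 1 neighbours ≥ 1, adopts the app.
Round 4 — no new adoptions; cascade stops.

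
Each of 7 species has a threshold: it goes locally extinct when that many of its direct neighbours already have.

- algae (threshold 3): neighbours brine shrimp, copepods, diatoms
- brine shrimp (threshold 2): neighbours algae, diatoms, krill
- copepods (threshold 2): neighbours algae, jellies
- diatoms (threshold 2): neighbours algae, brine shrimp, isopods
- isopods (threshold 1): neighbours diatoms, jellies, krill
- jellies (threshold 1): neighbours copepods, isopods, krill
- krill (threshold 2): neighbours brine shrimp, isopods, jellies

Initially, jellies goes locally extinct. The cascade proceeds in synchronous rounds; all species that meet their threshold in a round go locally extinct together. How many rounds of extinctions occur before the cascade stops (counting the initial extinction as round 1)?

3

Round 1 — jellies goes locally extinct (initial).
Round 2 — checking thresholds:
  copepods: 1 of 2 neighbours < 2, holds.
  isopods: 1 of 3 neighbours ≥ 1, goes locally extinct.
  krill: 1 of 3 neighbours < 2, holds.
Round 3 — checking thresholds:
  copepods: 1 of 2 neighbours < 2, holds.
  diatoms: 1 of 3 neighbours < 2, holds.
  krill: 2 of 3 neighbours ≥ 2, goes locally extinct.
Round 4 — no new extinctions; cascade stops.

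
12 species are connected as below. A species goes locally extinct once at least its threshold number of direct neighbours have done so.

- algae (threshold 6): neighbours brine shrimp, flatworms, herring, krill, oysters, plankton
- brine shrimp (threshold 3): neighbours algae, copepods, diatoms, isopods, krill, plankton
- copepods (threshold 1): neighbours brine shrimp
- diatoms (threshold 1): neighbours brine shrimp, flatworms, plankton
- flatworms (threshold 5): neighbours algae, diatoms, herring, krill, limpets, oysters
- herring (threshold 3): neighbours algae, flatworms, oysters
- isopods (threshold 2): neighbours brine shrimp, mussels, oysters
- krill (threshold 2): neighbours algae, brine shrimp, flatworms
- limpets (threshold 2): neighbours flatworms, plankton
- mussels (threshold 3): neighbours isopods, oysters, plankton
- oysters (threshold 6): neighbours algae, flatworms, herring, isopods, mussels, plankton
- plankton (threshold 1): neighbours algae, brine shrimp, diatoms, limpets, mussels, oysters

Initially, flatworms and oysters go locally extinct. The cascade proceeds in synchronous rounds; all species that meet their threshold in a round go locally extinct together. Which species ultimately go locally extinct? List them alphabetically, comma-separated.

Round 1 — flatworms, oysters go locally extinct (initial).
Round 2 — checking thresholds:
  algae: 2 of 6 neighbours < 6, not yet.
  diatoms: 1 of 3 neighbours ≥ 1, goes locally extinct.
  herring: 2 of 3 neighbours < 3, not yet.
  isopods: 1 of 3 neighbours < 2, not yet.
  krill: 1 of 3 neighbours < 2, not yet.
  limpets: 1 of 2 neighbours < 2, not yet.
  mussels: 1 of 3 neighbours < 3, not yet.
  plankton: 1 of 6 neighbours ≥ 1, goes locally extinct.
Round 3 — checking thresholds:
  algae: 3 of 6 neighbours < 6, not yet.
  brine shrimp: 2 of 6 neighbours < 3, not yet.
  herring: 2 of 3 neighbours < 3, not yet.
  isopods: 1 of 3 neighbours < 2, not yet.
  krill: 1 of 3 neighbours < 2, not yet.
  limpets: 2 of 2 neighbours ≥ 2, goes locally extinct.
  mussels: 2 of 3 neighbours < 3, not yet.
Round 4 — no new extinctions; cascade stops.

diatoms, flatworms, limpets, oysters, plankton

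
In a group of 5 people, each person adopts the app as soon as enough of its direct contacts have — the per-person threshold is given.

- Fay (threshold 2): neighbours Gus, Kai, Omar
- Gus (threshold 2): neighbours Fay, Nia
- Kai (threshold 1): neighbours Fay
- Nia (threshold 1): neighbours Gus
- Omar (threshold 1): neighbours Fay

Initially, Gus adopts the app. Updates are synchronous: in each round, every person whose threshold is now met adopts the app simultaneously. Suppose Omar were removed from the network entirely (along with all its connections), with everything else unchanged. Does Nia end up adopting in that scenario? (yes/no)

yes

With Omar removed:
Round 1 — Gus adopts the app (initial).
Round 2 — checking thresholds:
  Fay: 1 of 2 neighbours < 2, holds.
  Nia: 1 of 1 neighbours ≥ 1, adopts the app.
Round 3 — no new adoptions; cascade stops.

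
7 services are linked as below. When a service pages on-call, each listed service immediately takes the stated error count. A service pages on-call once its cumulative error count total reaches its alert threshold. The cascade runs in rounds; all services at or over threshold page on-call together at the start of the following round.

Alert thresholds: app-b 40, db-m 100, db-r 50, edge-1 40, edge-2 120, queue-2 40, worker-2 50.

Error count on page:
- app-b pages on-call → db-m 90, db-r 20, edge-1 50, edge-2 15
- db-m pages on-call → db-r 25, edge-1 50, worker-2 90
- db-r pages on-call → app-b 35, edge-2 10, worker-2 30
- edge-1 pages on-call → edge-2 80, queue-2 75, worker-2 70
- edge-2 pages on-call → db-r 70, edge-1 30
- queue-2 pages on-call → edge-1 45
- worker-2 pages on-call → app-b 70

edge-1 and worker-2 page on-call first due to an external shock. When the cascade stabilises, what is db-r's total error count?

20

Round 1 — edge-1, worker-2 page on-call (initial).
  app-b: +70 → 70 ≥ 40
  edge-2: +80 → 80 < 120
  queue-2: +75 → 75 ≥ 40
Round 2 — app-b, queue-2 page on-call.
  db-m: +90 → 90 < 100
  db-r: +20 → 20 < 50
  edge-2: +15 → 95 < 120
No further pages.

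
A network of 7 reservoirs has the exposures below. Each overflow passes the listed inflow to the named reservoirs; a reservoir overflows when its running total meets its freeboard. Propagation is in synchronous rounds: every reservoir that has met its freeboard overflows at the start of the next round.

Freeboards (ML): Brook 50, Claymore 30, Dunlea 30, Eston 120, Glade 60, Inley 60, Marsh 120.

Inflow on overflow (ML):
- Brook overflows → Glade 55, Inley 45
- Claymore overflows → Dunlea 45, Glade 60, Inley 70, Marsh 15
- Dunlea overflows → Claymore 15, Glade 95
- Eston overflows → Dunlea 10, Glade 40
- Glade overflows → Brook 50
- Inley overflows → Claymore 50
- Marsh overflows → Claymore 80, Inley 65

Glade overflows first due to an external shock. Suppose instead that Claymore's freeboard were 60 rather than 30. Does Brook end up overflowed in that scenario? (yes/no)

yes

With Claymore's freeboard at 60:
Round 1 — Glade overflows (initial).
  Brook: +50 → 50 ≥ 50
Round 2 — Brook overflows.
  Inley: +45 → 45 < 60
No further overflows.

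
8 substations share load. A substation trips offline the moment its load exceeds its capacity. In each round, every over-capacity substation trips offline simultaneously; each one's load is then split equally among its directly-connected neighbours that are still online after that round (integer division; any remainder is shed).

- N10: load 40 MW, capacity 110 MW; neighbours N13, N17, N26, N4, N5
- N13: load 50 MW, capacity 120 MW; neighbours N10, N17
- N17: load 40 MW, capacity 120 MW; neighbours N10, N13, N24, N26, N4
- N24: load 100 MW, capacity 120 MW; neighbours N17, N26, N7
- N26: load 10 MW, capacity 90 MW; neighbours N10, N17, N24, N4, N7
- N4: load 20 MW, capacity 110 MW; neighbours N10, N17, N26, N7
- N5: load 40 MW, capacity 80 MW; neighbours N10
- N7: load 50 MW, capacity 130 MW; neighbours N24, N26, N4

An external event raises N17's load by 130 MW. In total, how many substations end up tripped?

Round 1 — N17 at 170 > 120. N17 trips offline.
  N17 sheds 170 MW to N10, N13, N24, N26, N4: 34 each.
    N10: 40+34 = 74 ≤ 110
    N13: 50+34 = 84 ≤ 120
    N24: 100+34 = 134 > 120
    N26: 10+34 = 44 ≤ 90
    N4: 20+34 = 54 ≤ 110
Round 2 — N24 trips offline.
  N24 sheds 134 MW to N26, N7: 67 each.
    N26: 44+67 = 111 > 90
    N7: 50+67 = 117 ≤ 130
Round 3 — N26 trips offline.
  N26 sheds 111 MW to N10, N4, N7: 37 each.
    N10: 74+37 = 111 > 110
    N4: 54+37 = 91 ≤ 110
    N7: 117+37 = 154 > 130
Round 4 — N10, N7 trip offline.
  N10 sheds 111 MW to N13, N4, N5: 37 each.
    N13: 84+37 = 121 > 120
    N4: 91+37 = 128 > 110
    N5: 40+37 = 77 ≤ 80
  N7 sheds 154 MW to N4: 154 each.
    N4: 128+154 = 282 > 110
Round 5 — N13, N4 trip offline.
  N13 sheds 121 MW: no online neighbours, lost.
  N4 sheds 282 MW: no online neighbours, lost.
No further trips.

7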